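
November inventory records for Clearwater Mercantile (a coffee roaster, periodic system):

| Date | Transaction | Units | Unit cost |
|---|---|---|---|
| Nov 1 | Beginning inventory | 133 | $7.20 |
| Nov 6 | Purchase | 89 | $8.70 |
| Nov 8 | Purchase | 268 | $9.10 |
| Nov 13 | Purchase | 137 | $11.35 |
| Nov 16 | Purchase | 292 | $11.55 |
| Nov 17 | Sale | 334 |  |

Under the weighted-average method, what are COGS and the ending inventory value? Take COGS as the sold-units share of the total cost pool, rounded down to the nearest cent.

Nov 17, sell 334: 334/919 × $9,098.25 → $3,306.65
Ending inventory (cost pool remaining) = $5,791.60
Check: goods available $9,098.25 = COGS $3,306.65 + ending $5,791.60

COGS = $3,306.65; ending inventory = $5,791.60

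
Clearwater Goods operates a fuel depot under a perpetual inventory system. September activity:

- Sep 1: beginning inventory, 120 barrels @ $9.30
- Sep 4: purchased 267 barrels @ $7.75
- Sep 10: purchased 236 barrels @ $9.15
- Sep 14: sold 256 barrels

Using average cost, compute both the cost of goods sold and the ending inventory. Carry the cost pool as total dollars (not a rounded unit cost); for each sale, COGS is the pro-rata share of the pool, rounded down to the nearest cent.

COGS = $2,196.19; ending inventory = $3,148.46

After Sep 1: 120 on hand, pool $1,116.00 (≈ $9.3000 each)
After Sep 4: 387 on hand, pool $3,185.25 (≈ $8.2306 each)
After Sep 10: 623 on hand, pool $5,344.65 (≈ $8.5789 each)
Sep 14, sell 256: 256/623 × $5,344.65 → $2,196.19
Ending inventory (cost pool remaining) = $3,148.46
Check: goods available $5,344.65 = COGS $2,196.19 + ending $3,148.46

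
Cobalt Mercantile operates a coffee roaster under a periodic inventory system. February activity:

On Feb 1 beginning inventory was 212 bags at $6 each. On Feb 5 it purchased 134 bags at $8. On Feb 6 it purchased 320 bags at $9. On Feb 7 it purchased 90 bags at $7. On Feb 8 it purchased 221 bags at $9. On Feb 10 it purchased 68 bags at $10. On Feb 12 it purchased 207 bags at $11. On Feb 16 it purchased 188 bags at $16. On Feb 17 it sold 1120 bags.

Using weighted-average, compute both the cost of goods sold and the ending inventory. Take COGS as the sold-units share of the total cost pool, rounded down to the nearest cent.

COGS = $10,739.55; ending inventory = $3,068.45

Feb 17, sell 1120: 1120/1440 × $13,808.00 → $10,739.55
Ending inventory (cost pool remaining) = $3,068.45
Check: goods available $13,808.00 = COGS $10,739.55 + ending $3,068.45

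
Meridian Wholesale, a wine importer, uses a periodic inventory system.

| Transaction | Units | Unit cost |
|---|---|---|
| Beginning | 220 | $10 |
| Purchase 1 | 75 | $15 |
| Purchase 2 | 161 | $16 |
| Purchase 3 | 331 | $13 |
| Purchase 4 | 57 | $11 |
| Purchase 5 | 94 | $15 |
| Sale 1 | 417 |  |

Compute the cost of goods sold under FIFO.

COGS = $5,277

Sale 1 (417) [FIFO — oldest first]: 220 @ $10 + 75 @ $15 + 122 @ $16 = $5,277
Ending inventory: 39 @ $16 + 331 @ $13 + 57 @ $11 + 94 @ $15 = $6,964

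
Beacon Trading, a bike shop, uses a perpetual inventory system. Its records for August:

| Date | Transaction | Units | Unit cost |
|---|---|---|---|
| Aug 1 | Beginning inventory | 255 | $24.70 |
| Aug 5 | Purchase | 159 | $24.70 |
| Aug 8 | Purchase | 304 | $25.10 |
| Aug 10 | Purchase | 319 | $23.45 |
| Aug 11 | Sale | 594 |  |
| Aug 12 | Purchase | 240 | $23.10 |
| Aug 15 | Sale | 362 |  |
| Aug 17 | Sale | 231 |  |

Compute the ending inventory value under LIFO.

Ending inventory = $2,223.00

Aug 11, 594 sold [LIFO — newest first]: 319 @ $23.45 + 275 @ $25.10 = $14,383.05
Aug 15, 362 sold [LIFO — newest first]: 240 @ $23.10 + 29 @ $25.10 + 93 @ $24.70 = $8,569.00
Aug 17, 231 sold [LIFO — newest first]: 66 @ $24.70 + 165 @ $24.70 = $5,705.70
Total COGS = $14,383.05 + $8,569.00 + $5,705.70 = $28,657.75
Ending inventory: 90 @ $24.70 = $2,223.00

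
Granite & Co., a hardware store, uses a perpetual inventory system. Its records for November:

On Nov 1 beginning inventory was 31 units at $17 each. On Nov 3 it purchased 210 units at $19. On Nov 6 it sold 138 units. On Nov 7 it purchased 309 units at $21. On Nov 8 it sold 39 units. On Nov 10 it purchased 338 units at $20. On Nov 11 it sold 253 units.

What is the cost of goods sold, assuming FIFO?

Nov 6, 138 sold [FIFO — oldest first]: 31 @ $17 + 107 @ $19 = $2,560
Nov 8, 39 sold [FIFO — oldest first]: 39 @ $19 = $741
Nov 11, 253 sold [FIFO — oldest first]: 64 @ $19 + 189 @ $21 = $5,185
Total COGS = $2,560 + $741 + $5,185 = $8,486
Ending inventory: 120 @ $21 + 338 @ $20 = $9,280
Check: goods available $17,766 = COGS $8,486 + ending $9,280

COGS = $8,486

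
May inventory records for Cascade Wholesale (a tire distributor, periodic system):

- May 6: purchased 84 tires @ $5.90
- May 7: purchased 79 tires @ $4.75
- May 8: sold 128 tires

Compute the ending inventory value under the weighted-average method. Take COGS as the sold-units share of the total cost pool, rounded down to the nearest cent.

Ending inventory = $187.00

May 8, sell 128: 128/163 × $870.85 → $683.85
Ending inventory (cost pool remaining) = $187.00
Check: goods available $870.85 = COGS $683.85 + ending $187.00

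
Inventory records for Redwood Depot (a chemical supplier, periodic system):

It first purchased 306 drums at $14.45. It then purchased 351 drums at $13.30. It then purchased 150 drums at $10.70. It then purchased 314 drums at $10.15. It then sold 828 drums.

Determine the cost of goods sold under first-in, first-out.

Sale 1 (828) [FIFO — oldest first]: 306 @ $14.45 + 351 @ $13.30 + 150 @ $10.70 + 21 @ $10.15 = $10,908.15
Ending inventory: 293 @ $10.15 = $2,973.95
Check: goods available $13,882.10 = COGS $10,908.15 + ending $2,973.95

COGS = $10,908.15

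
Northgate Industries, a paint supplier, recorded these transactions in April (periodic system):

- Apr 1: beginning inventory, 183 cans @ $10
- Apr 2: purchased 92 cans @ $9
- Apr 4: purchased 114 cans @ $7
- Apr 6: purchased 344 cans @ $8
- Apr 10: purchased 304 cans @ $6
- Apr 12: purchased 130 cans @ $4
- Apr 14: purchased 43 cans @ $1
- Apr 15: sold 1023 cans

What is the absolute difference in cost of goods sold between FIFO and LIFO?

FIFO COGS: 183 @ $10 + 92 @ $9 + 114 @ $7 + 344 @ $8 + 290 @ $6 = $7,948
LIFO COGS: 43 @ $1 + 130 @ $4 + 304 @ $6 + 344 @ $8 + 114 @ $7 + 88 @ $9 = $6,729
Difference = |$7,948 − $6,729| = $1,219

$1,219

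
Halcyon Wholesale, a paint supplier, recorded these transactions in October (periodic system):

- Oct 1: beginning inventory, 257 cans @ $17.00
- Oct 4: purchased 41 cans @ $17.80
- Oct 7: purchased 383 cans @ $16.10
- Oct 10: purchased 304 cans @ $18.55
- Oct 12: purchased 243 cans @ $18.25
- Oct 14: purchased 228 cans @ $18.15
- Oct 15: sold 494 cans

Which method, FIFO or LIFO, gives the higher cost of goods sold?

FIFO COGS: 257 @ $17.00 + 41 @ $17.80 + 196 @ $16.10 = $8,254.40
LIFO COGS: 228 @ $18.15 + 243 @ $18.25 + 23 @ $18.55 = $8,999.60

LIFO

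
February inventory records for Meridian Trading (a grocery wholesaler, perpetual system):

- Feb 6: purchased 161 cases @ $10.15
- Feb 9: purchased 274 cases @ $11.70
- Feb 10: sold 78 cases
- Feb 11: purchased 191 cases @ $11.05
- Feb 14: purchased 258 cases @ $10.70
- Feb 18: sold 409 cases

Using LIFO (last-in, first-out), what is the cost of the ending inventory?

Feb 10, 78 sold [LIFO — newest first]: 78 @ $11.70 = $912.60
Feb 18, 409 sold [LIFO — newest first]: 258 @ $10.70 + 151 @ $11.05 = $4,429.15
Total COGS = $912.60 + $4,429.15 = $5,341.75
Ending inventory: 161 @ $10.15 + 196 @ $11.70 + 40 @ $11.05 = $4,369.35

Ending inventory = $4,369.35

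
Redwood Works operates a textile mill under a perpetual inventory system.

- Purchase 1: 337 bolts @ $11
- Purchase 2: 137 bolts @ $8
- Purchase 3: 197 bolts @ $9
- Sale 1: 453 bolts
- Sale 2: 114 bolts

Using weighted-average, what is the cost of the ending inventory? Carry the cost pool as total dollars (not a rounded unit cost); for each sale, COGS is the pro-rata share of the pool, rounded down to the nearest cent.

Ending inventory = $1,019.24

After Purchase 1: 337 on hand, pool $3,707.00 (≈ $11.0000 each)
After Purchase 2: 474 on hand, pool $4,803.00 (≈ $10.1329 each)
After Purchase 3: 671 on hand, pool $6,576.00 (≈ $9.8003 each)
Sale 1, sell 453: 453/671 × $6,576.00 → $4,439.53
Sale 2, sell 114: 114/218 × $2,136.47 → $1,117.23
Total COGS = $4,439.53 + $1,117.23 = $5,556.76
Ending inventory (cost pool remaining) = $1,019.24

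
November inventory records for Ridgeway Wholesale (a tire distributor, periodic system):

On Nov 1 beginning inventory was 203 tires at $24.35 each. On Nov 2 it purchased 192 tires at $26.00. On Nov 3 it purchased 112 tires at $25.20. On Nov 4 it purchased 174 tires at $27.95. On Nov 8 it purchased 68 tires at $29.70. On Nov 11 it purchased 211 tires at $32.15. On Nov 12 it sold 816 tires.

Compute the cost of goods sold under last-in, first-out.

Nov 12, 816 sold [LIFO — newest first]: 211 @ $32.15 + 68 @ $29.70 + 174 @ $27.95 + 112 @ $25.20 + 192 @ $26.00 + 59 @ $24.35 = $22,917.60
Ending inventory: 144 @ $24.35 = $3,506.40
Check: goods available $26,424.00 = COGS $22,917.60 + ending $3,506.40

COGS = $22,917.60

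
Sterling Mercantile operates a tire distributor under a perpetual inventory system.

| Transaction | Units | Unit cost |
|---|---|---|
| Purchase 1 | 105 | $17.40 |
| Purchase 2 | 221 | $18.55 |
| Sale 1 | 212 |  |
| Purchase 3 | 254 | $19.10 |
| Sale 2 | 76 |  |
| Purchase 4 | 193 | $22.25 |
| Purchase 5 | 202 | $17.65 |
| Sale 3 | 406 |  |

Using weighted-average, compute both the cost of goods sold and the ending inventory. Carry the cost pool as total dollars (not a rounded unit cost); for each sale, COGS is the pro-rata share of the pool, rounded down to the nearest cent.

After Purchase 1: 105 on hand, pool $1,827.00 (≈ $17.4000 each)
After Purchase 2: 326 on hand, pool $5,926.55 (≈ $18.1796 each)
Sale 1, sell 212: 212/326 × $5,926.55 → $3,854.07
After Purchase 3: 368 on hand, pool $6,923.88 (≈ $18.8149 each)
Sale 2, sell 76: 76/368 × $6,923.88 → $1,429.93
After Purchase 4: 485 on hand, pool $9,788.20 (≈ $20.1819 each)
After Purchase 5: 687 on hand, pool $13,353.50 (≈ $19.4374 each)
Sale 3, sell 406: 406/687 × $13,353.50 → $7,891.58
Total COGS = $3,854.07 + $1,429.93 + $7,891.58 = $13,175.58
Ending inventory (cost pool remaining) = $5,461.92
Check: goods available $18,637.50 = COGS $13,175.58 + ending $5,461.92

COGS = $13,175.58; ending inventory = $5,461.92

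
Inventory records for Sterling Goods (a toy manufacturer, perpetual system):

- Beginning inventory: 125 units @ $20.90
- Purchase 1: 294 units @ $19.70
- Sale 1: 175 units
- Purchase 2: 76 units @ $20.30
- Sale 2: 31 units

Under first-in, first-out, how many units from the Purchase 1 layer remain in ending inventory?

Sale 1 (175) [FIFO — oldest first]: 125 @ $20.90 + 50 @ $19.70 = $3,597.50
Sale 2 (31) [FIFO — oldest first]: 31 @ $19.70 = $610.70
Total COGS = $3,597.50 + $610.70 = $4,208.20
Ending inventory: 213 @ $19.70 + 76 @ $20.30 = $5,738.90

213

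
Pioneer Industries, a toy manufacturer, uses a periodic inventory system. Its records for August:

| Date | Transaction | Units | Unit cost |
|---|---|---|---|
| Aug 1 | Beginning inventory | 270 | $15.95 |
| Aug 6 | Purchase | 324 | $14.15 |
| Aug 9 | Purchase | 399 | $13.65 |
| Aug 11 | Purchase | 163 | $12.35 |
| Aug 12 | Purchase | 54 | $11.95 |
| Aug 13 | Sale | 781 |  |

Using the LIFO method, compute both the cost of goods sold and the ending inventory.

Aug 13, 781 sold [LIFO — newest first]: 54 @ $11.95 + 163 @ $12.35 + 399 @ $13.65 + 165 @ $14.15 = $10,439.45
Ending inventory: 270 @ $15.95 + 159 @ $14.15 = $6,556.35

COGS = $10,439.45; ending inventory = $6,556.35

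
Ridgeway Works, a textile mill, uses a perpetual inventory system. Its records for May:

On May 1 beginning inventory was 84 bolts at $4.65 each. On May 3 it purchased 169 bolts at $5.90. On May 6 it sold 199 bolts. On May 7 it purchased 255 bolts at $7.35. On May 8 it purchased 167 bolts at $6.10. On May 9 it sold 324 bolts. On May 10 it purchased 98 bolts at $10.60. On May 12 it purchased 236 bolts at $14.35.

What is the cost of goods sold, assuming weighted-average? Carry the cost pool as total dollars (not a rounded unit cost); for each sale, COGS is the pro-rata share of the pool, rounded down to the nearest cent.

After May 1: 84 on hand, pool $390.60 (≈ $4.6500 each)
After May 3: 253 on hand, pool $1,387.70 (≈ $5.4850 each)
May 6, sell 199: 199/253 × $1,387.70 → $1,091.51
After May 7: 309 on hand, pool $2,170.44 (≈ $7.0241 each)
After May 8: 476 on hand, pool $3,189.14 (≈ $6.6999 each)
May 9, sell 324: 324/476 × $3,189.14 → $2,170.75
After May 10: 250 on hand, pool $2,057.19 (≈ $8.2288 each)
After May 12: 486 on hand, pool $5,443.79 (≈ $11.2012 each)
Total COGS = $1,091.51 + $2,170.75 = $3,262.26
Ending inventory (cost pool remaining) = $5,443.79

COGS = $3,262.26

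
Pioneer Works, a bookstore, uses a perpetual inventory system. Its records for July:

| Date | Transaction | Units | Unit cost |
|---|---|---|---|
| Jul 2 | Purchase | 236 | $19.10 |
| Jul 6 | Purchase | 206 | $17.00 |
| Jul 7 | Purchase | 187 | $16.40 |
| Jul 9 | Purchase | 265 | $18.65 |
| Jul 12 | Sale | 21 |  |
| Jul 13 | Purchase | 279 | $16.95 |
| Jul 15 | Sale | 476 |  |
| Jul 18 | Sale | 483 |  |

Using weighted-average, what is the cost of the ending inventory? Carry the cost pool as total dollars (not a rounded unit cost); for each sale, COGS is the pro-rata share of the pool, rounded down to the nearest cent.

Ending inventory = $3,412.93

After Jul 2: 236 on hand, pool $4,507.60 (≈ $19.1000 each)
After Jul 6: 442 on hand, pool $8,009.60 (≈ $18.1213 each)
After Jul 7: 629 on hand, pool $11,076.40 (≈ $17.6095 each)
After Jul 9: 894 on hand, pool $16,018.65 (≈ $17.9180 each)
Jul 12, sell 21: 21/894 × $16,018.65 → $376.27
After Jul 13: 1152 on hand, pool $20,371.43 (≈ $17.6835 each)
Jul 15, sell 476: 476/1152 × $20,371.43 → $8,417.36
Jul 18, sell 483: 483/676 × $11,954.07 → $8,541.14
Total COGS = $376.27 + $8,417.36 + $8,541.14 = $17,334.77
Ending inventory (cost pool remaining) = $3,412.93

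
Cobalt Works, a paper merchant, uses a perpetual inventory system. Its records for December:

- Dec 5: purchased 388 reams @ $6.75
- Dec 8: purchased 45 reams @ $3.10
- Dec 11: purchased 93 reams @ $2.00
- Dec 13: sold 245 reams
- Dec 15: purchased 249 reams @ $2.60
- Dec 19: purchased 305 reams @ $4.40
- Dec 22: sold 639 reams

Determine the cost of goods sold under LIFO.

Dec 13, 245 sold [LIFO — newest first]: 93 @ $2.00 + 45 @ $3.10 + 107 @ $6.75 = $1,047.75
Dec 22, 639 sold [LIFO — newest first]: 305 @ $4.40 + 249 @ $2.60 + 85 @ $6.75 = $2,563.15
Total COGS = $1,047.75 + $2,563.15 = $3,610.90
Ending inventory: 196 @ $6.75 = $1,323.00
Check: goods available $4,933.90 = COGS $3,610.90 + ending $1,323.00

COGS = $3,610.90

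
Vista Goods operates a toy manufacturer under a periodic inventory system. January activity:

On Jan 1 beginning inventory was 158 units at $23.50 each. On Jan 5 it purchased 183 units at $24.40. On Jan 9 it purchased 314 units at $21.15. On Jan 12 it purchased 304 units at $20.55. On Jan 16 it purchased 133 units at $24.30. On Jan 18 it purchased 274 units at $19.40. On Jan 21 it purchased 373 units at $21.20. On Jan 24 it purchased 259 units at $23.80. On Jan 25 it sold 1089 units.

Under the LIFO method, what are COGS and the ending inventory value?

COGS = $23,646.80; ending inventory = $20,039.00

Jan 25, 1089 sold [LIFO — newest first]: 259 @ $23.80 + 373 @ $21.20 + 274 @ $19.40 + 133 @ $24.30 + 50 @ $20.55 = $23,646.80
Ending inventory: 158 @ $23.50 + 183 @ $24.40 + 314 @ $21.15 + 254 @ $20.55 = $20,039.00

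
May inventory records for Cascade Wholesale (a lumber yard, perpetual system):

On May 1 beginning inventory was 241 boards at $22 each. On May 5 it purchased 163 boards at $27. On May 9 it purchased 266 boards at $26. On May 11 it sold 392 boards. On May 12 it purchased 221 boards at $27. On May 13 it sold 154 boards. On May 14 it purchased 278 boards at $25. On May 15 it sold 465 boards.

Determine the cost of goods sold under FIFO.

COGS = $25,586

May 11, 392 sold [FIFO — oldest first]: 241 @ $22 + 151 @ $27 = $9,379
May 13, 154 sold [FIFO — oldest first]: 12 @ $27 + 142 @ $26 = $4,016
May 15, 465 sold [FIFO — oldest first]: 124 @ $26 + 221 @ $27 + 120 @ $25 = $12,191
Total COGS = $9,379 + $4,016 + $12,191 = $25,586
Ending inventory: 158 @ $25 = $3,950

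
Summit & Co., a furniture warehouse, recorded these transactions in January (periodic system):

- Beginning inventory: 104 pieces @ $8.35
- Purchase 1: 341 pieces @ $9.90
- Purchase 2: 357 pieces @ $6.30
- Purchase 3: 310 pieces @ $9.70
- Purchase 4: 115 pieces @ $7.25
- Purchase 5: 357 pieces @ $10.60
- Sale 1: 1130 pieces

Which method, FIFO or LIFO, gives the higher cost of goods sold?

FIFO COGS: 104 @ $8.35 + 341 @ $9.90 + 357 @ $6.30 + 310 @ $9.70 + 18 @ $7.25 = $9,630.90
LIFO COGS: 357 @ $10.60 + 115 @ $7.25 + 310 @ $9.70 + 348 @ $6.30 = $9,817.35

LIFO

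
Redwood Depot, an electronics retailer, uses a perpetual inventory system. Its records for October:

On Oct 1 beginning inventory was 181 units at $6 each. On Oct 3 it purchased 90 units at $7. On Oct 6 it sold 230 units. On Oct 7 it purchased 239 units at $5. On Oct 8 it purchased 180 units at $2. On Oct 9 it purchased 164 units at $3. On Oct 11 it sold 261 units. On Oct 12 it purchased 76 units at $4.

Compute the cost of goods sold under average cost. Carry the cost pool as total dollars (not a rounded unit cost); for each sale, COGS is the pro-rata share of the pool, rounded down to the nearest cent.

COGS = $2,421.16

After Oct 1: 181 on hand, pool $1,086.00 (≈ $6.0000 each)
After Oct 3: 271 on hand, pool $1,716.00 (≈ $6.3321 each)
Oct 6, sell 230: 230/271 × $1,716.00 → $1,456.38
After Oct 7: 280 on hand, pool $1,454.62 (≈ $5.1951 each)
After Oct 8: 460 on hand, pool $1,814.62 (≈ $3.9448 each)
After Oct 9: 624 on hand, pool $2,306.62 (≈ $3.6965 each)
Oct 11, sell 261: 261/624 × $2,306.62 → $964.78
After Oct 12: 439 on hand, pool $1,645.84 (≈ $3.7491 each)
Total COGS = $1,456.38 + $964.78 = $2,421.16
Ending inventory (cost pool remaining) = $1,645.84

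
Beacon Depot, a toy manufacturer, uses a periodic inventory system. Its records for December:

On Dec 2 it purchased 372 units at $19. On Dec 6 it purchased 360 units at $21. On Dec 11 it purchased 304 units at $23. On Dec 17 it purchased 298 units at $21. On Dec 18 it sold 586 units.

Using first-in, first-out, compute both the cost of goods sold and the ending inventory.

Dec 18, 586 sold [FIFO — oldest first]: 372 @ $19 + 214 @ $21 = $11,562
Ending inventory: 146 @ $21 + 304 @ $23 + 298 @ $21 = $16,316

COGS = $11,562; ending inventory = $16,316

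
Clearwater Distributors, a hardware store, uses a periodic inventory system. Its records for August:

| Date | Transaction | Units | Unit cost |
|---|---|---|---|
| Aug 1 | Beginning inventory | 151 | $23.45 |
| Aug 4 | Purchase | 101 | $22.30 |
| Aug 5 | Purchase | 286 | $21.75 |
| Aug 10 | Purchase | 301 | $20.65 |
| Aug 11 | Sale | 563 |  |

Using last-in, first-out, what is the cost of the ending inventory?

Aug 11, 563 sold [LIFO — newest first]: 301 @ $20.65 + 262 @ $21.75 = $11,914.15
Ending inventory: 151 @ $23.45 + 101 @ $22.30 + 24 @ $21.75 = $6,315.25

Ending inventory = $6,315.25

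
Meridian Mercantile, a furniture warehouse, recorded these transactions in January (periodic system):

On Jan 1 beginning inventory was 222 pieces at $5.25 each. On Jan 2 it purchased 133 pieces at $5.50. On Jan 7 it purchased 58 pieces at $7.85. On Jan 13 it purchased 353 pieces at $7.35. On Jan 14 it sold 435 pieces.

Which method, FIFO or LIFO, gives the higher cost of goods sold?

LIFO

FIFO COGS: 222 @ $5.25 + 133 @ $5.50 + 58 @ $7.85 + 22 @ $7.35 = $2,514.00
LIFO COGS: 353 @ $7.35 + 58 @ $7.85 + 24 @ $5.50 = $3,181.85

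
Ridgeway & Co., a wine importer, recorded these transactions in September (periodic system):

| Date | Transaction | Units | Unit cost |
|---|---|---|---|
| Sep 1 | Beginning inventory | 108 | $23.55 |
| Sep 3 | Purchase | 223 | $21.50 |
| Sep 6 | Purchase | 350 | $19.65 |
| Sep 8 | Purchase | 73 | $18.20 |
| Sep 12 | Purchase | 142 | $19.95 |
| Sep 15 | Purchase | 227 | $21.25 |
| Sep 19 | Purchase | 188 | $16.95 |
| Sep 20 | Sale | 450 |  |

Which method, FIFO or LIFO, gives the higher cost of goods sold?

FIFO

FIFO COGS: 108 @ $23.55 + 223 @ $21.50 + 119 @ $19.65 = $9,676.25
LIFO COGS: 188 @ $16.95 + 227 @ $21.25 + 35 @ $19.95 = $8,708.60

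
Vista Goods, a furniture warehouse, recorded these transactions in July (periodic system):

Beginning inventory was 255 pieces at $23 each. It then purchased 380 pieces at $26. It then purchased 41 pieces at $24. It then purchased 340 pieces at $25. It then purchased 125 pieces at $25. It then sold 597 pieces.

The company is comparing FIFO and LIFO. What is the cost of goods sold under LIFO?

FIFO COGS: 255 @ $23 + 342 @ $26 = $14,757
LIFO COGS: 125 @ $25 + 340 @ $25 + 41 @ $24 + 91 @ $26 = $14,975

COGS = $14,975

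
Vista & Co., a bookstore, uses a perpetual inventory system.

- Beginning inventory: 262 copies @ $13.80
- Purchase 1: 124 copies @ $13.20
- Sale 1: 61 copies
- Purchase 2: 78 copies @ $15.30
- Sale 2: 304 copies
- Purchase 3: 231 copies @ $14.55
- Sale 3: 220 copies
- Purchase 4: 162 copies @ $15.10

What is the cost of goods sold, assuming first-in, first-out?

COGS = $8,206.35

Sale 1 (61) [FIFO — oldest first]: 61 @ $13.80 = $841.80
Sale 2 (304) [FIFO — oldest first]: 201 @ $13.80 + 103 @ $13.20 = $4,133.40
Sale 3 (220) [FIFO — oldest first]: 21 @ $13.20 + 78 @ $15.30 + 121 @ $14.55 = $3,231.15
Total COGS = $841.80 + $4,133.40 + $3,231.15 = $8,206.35
Ending inventory: 110 @ $14.55 + 162 @ $15.10 = $4,046.70
Check: goods available $12,253.05 = COGS $8,206.35 + ending $4,046.70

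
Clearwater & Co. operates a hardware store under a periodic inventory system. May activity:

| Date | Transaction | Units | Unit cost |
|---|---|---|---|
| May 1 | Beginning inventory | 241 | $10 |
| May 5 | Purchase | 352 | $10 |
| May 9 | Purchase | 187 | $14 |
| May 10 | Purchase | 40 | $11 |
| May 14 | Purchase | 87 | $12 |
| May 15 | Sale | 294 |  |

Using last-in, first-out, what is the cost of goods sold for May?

May 15, 294 sold [LIFO — newest first]: 87 @ $12 + 40 @ $11 + 167 @ $14 = $3,822
Ending inventory: 241 @ $10 + 352 @ $10 + 20 @ $14 = $6,210
Check: goods available $10,032 = COGS $3,822 + ending $6,210

COGS = $3,822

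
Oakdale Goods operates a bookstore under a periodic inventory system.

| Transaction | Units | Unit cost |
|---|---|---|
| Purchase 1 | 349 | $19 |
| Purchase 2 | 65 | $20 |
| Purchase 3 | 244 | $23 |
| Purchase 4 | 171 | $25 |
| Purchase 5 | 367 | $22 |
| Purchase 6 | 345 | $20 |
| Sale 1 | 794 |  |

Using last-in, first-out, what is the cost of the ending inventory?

Sale 1 (794) [LIFO — newest first]: 345 @ $20 + 367 @ $22 + 82 @ $25 = $17,024
Ending inventory: 349 @ $19 + 65 @ $20 + 244 @ $23 + 89 @ $25 = $15,768

Ending inventory = $15,768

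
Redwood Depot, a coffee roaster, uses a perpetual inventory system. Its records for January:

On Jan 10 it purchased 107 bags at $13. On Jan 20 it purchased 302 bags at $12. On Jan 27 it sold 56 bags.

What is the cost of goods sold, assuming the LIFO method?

Jan 27, 56 sold [LIFO — newest first]: 56 @ $12 = $672
Ending inventory: 107 @ $13 + 246 @ $12 = $4,343

COGS = $672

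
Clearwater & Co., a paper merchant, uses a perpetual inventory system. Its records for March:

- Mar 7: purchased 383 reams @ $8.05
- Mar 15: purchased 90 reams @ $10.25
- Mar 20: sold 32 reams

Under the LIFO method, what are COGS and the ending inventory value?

COGS = $328.00; ending inventory = $3,677.65

Mar 20, 32 sold [LIFO — newest first]: 32 @ $10.25 = $328.00
Ending inventory: 383 @ $8.05 + 58 @ $10.25 = $3,677.65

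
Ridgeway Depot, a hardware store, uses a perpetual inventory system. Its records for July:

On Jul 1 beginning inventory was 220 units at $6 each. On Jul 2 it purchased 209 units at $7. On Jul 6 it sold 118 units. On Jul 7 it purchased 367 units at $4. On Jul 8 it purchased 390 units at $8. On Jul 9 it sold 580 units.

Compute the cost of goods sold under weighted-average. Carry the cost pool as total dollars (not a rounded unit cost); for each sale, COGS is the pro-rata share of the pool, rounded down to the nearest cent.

After Jul 1: 220 on hand, pool $1,320.00 (≈ $6.0000 each)
After Jul 2: 429 on hand, pool $2,783.00 (≈ $6.4872 each)
Jul 6, sell 118: 118/429 × $2,783.00 → $765.48
After Jul 7: 678 on hand, pool $3,485.52 (≈ $5.1409 each)
After Jul 8: 1068 on hand, pool $6,605.52 (≈ $6.1849 each)
Jul 9, sell 580: 580/1068 × $6,605.52 → $3,587.26
Total COGS = $765.48 + $3,587.26 = $4,352.74
Ending inventory (cost pool remaining) = $3,018.26
Check: goods available $7,371.00 = COGS $4,352.74 + ending $3,018.26

COGS = $4,352.74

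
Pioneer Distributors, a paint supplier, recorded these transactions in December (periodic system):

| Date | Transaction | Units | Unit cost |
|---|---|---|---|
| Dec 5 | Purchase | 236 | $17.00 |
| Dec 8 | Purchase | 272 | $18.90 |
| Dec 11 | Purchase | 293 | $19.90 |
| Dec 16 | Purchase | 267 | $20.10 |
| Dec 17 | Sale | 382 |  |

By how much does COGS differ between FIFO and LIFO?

FIFO COGS: 236 @ $17.00 + 146 @ $18.90 = $6,771.40
LIFO COGS: 267 @ $20.10 + 115 @ $19.90 = $7,655.20
Difference = |$6,771.40 − $7,655.20| = $883.80

$883.80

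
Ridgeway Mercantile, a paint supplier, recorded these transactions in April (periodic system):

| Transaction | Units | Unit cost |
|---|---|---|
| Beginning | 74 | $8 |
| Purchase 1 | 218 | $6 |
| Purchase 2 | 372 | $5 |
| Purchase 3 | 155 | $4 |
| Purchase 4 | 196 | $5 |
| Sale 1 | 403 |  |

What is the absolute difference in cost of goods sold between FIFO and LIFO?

$595

FIFO COGS: 74 @ $8 + 218 @ $6 + 111 @ $5 = $2,455
LIFO COGS: 196 @ $5 + 155 @ $4 + 52 @ $5 = $1,860
Difference = |$2,455 − $1,860| = $595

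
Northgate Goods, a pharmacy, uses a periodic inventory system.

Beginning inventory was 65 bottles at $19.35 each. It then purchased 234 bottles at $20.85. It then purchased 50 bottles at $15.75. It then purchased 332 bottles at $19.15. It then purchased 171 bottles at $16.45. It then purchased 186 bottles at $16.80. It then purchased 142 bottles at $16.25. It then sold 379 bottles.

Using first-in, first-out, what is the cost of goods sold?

Sale 1 (379) [FIFO — oldest first]: 65 @ $19.35 + 234 @ $20.85 + 50 @ $15.75 + 30 @ $19.15 = $7,498.65
Ending inventory: 302 @ $19.15 + 171 @ $16.45 + 186 @ $16.80 + 142 @ $16.25 = $14,028.55

COGS = $7,498.65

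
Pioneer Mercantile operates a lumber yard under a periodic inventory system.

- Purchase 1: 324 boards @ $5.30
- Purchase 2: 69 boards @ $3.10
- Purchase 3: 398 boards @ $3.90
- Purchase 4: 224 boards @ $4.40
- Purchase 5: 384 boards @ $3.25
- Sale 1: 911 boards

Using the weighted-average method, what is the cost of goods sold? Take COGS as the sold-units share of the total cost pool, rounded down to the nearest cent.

COGS = $3,722.72

Sale 1, sell 911: 911/1399 × $5,716.90 → $3,722.72
Ending inventory (cost pool remaining) = $1,994.18
Check: goods available $5,716.90 = COGS $3,722.72 + ending $1,994.18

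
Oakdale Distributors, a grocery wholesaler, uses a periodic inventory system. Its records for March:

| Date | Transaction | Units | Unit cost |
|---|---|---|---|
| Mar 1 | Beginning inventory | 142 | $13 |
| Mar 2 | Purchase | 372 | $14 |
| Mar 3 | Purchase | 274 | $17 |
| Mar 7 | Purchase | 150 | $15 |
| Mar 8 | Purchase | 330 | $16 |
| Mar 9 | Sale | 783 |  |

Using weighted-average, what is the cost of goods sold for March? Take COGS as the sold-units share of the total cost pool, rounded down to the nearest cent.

COGS = $11,882.08

Mar 9, sell 783: 783/1268 × $19,242.00 → $11,882.08
Ending inventory (cost pool remaining) = $7,359.92
Check: goods available $19,242.00 = COGS $11,882.08 + ending $7,359.92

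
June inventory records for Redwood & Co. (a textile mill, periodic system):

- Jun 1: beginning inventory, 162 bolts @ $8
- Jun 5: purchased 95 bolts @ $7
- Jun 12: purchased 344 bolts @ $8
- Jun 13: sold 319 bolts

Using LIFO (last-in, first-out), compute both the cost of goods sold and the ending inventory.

Jun 13, 319 sold [LIFO — newest first]: 319 @ $8 = $2,552
Ending inventory: 162 @ $8 + 95 @ $7 + 25 @ $8 = $2,161

COGS = $2,552; ending inventory = $2,161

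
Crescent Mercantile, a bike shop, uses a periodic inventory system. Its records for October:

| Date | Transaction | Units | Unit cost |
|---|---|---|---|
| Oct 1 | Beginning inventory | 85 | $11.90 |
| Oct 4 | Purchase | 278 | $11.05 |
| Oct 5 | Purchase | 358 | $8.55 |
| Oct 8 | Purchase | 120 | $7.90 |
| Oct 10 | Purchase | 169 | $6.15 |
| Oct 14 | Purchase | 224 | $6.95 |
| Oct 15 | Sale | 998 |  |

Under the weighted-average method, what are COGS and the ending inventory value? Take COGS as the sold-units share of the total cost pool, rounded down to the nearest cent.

COGS = $8,644.30; ending inventory = $2,044.15

Oct 15, sell 998: 998/1234 × $10,688.45 → $8,644.30
Ending inventory (cost pool remaining) = $2,044.15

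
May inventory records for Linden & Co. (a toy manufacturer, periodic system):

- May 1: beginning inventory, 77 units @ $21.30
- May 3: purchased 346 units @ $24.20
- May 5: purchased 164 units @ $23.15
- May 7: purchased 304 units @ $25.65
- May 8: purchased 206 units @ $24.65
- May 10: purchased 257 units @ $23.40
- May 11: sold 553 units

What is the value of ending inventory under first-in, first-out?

Ending inventory = $19,676.40

May 11, 553 sold [FIFO — oldest first]: 77 @ $21.30 + 346 @ $24.20 + 130 @ $23.15 = $13,022.80
Ending inventory: 34 @ $23.15 + 304 @ $25.65 + 206 @ $24.65 + 257 @ $23.40 = $19,676.40
Check: goods available $32,699.20 = COGS $13,022.80 + ending $19,676.40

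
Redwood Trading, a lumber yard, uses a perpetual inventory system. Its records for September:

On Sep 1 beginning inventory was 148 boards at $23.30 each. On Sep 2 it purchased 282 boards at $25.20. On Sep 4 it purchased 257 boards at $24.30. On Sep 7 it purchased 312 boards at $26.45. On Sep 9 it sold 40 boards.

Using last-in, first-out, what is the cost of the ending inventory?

Ending inventory = $23,994.30

Sep 9, 40 sold [LIFO — newest first]: 40 @ $26.45 = $1,058.00
Ending inventory: 148 @ $23.30 + 282 @ $25.20 + 257 @ $24.30 + 272 @ $26.45 = $23,994.30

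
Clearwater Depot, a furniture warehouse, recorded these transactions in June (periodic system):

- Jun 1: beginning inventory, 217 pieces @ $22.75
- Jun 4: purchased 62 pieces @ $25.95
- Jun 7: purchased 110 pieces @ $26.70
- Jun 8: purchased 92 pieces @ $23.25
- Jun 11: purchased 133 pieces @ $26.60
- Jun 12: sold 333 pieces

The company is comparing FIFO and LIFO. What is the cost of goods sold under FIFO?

COGS = $7,987.45

FIFO COGS: 217 @ $22.75 + 62 @ $25.95 + 54 @ $26.70 = $7,987.45
LIFO COGS: 133 @ $26.60 + 92 @ $23.25 + 108 @ $26.70 = $8,560.40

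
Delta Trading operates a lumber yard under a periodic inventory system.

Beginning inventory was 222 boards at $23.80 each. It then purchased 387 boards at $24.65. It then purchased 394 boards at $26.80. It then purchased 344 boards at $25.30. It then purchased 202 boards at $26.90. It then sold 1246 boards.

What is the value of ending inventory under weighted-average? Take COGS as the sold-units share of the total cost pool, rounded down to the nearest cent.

Ending inventory = $7,730.39

Sale 1, sell 1246: 1246/1549 × $39,519.35 → $31,788.96
Ending inventory (cost pool remaining) = $7,730.39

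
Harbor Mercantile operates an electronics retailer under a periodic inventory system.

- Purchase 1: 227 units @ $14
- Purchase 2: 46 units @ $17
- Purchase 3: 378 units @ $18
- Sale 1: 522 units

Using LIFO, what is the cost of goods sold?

COGS = $8,958

Sale 1 (522) [LIFO — newest first]: 378 @ $18 + 46 @ $17 + 98 @ $14 = $8,958
Ending inventory: 129 @ $14 = $1,806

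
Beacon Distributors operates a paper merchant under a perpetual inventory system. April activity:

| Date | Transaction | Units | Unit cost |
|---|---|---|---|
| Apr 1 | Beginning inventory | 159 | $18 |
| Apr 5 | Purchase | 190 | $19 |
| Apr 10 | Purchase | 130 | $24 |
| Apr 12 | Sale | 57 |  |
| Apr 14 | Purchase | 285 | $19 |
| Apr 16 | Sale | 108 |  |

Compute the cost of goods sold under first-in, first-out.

COGS = $2,976

Apr 12, 57 sold [FIFO — oldest first]: 57 @ $18 = $1,026
Apr 16, 108 sold [FIFO — oldest first]: 102 @ $18 + 6 @ $19 = $1,950
Total COGS = $1,026 + $1,950 = $2,976
Ending inventory: 184 @ $19 + 130 @ $24 + 285 @ $19 = $12,031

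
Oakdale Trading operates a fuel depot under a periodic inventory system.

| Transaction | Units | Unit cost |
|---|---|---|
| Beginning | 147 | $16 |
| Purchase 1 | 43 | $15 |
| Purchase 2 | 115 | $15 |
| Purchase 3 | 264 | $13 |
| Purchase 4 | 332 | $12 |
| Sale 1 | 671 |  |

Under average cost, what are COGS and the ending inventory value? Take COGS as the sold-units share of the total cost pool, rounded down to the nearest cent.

Sale 1, sell 671: 671/901 × $12,138.00 → $9,039.50
Ending inventory (cost pool remaining) = $3,098.50

COGS = $9,039.50; ending inventory = $3,098.50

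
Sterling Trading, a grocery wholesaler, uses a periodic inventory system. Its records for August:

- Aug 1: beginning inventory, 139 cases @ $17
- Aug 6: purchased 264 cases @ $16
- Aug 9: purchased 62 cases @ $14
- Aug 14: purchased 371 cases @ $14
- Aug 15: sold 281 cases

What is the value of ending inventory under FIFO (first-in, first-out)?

Aug 15, 281 sold [FIFO — oldest first]: 139 @ $17 + 142 @ $16 = $4,635
Ending inventory: 122 @ $16 + 62 @ $14 + 371 @ $14 = $8,014
Check: goods available $12,649 = COGS $4,635 + ending $8,014

Ending inventory = $8,014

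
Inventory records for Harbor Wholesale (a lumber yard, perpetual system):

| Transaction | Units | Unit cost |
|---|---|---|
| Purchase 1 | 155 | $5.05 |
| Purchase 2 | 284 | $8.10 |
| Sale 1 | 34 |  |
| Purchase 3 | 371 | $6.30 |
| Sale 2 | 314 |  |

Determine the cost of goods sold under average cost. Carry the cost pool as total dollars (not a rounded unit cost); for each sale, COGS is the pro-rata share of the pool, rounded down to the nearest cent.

After Purchase 1: 155 on hand, pool $782.75 (≈ $5.0500 each)
After Purchase 2: 439 on hand, pool $3,083.15 (≈ $7.0231 each)
Sale 1, sell 34: 34/439 × $3,083.15 → $238.78
After Purchase 3: 776 on hand, pool $5,181.67 (≈ $6.6774 each)
Sale 2, sell 314: 314/776 × $5,181.67 → $2,096.70
Total COGS = $238.78 + $2,096.70 = $2,335.48
Ending inventory (cost pool remaining) = $3,084.97

COGS = $2,335.48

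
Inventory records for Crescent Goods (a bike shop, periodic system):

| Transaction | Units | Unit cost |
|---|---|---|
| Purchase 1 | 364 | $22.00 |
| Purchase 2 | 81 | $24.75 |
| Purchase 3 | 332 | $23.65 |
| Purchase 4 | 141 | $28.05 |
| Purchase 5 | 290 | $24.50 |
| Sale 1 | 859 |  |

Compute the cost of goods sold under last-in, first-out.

COGS = $21,246.60

Sale 1 (859) [LIFO — newest first]: 290 @ $24.50 + 141 @ $28.05 + 332 @ $23.65 + 81 @ $24.75 + 15 @ $22.00 = $21,246.60
Ending inventory: 349 @ $22.00 = $7,678.00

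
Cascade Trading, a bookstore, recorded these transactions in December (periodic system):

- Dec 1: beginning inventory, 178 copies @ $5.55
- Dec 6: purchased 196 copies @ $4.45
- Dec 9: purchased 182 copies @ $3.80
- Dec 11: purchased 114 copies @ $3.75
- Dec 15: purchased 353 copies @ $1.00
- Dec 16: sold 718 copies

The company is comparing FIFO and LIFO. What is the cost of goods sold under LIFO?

FIFO COGS: 178 @ $5.55 + 196 @ $4.45 + 182 @ $3.80 + 114 @ $3.75 + 48 @ $1.00 = $3,027.20
LIFO COGS: 353 @ $1.00 + 114 @ $3.75 + 182 @ $3.80 + 69 @ $4.45 = $1,779.15

COGS = $1,779.15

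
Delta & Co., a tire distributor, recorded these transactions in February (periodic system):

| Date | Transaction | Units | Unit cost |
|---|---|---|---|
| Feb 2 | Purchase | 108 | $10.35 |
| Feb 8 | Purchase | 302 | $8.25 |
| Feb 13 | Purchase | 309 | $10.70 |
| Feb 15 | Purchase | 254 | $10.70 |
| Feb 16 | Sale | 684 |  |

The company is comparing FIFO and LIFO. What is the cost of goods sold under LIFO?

COGS = $7,022.35

FIFO COGS: 108 @ $10.35 + 302 @ $8.25 + 274 @ $10.70 = $6,541.10
LIFO COGS: 254 @ $10.70 + 309 @ $10.70 + 121 @ $8.25 = $7,022.35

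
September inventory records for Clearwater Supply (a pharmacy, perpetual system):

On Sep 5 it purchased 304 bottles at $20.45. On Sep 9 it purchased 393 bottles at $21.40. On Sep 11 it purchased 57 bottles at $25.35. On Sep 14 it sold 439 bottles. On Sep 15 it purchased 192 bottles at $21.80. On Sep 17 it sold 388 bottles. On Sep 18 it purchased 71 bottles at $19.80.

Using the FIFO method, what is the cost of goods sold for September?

Sep 14, 439 sold [FIFO — oldest first]: 304 @ $20.45 + 135 @ $21.40 = $9,105.80
Sep 17, 388 sold [FIFO — oldest first]: 258 @ $21.40 + 57 @ $25.35 + 73 @ $21.80 = $8,557.55
Total COGS = $9,105.80 + $8,557.55 = $17,663.35
Ending inventory: 119 @ $21.80 + 71 @ $19.80 = $4,000.00

COGS = $17,663.35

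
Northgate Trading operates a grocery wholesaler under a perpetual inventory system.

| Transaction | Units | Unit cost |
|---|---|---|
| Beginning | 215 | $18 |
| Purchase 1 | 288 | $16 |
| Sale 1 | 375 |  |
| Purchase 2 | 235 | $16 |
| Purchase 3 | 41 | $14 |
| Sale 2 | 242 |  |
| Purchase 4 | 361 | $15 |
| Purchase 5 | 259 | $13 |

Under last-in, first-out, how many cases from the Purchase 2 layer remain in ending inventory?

Sale 1 (375) [LIFO — newest first]: 288 @ $16 + 87 @ $18 = $6,174
Sale 2 (242) [LIFO — newest first]: 41 @ $14 + 201 @ $16 = $3,790
Total COGS = $6,174 + $3,790 = $9,964
Ending inventory: 128 @ $18 + 34 @ $16 + 361 @ $15 + 259 @ $13 = $11,630

34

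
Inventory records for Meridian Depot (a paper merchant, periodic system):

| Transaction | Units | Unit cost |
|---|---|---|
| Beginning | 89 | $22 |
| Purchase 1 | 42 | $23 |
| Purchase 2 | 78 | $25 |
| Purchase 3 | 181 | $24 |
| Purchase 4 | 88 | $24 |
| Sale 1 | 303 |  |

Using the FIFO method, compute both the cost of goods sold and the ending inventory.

COGS = $7,130; ending inventory = $4,200

Sale 1 (303) [FIFO — oldest first]: 89 @ $22 + 42 @ $23 + 78 @ $25 + 94 @ $24 = $7,130
Ending inventory: 87 @ $24 + 88 @ $24 = $4,200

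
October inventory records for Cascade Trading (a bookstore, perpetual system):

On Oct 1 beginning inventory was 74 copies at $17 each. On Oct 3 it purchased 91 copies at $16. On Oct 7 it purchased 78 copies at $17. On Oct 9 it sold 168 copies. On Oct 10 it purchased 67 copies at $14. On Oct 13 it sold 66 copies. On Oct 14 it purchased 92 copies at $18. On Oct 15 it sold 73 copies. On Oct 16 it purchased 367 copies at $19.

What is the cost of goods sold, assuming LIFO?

Oct 9, 168 sold [LIFO — newest first]: 78 @ $17 + 90 @ $16 = $2,766
Oct 13, 66 sold [LIFO — newest first]: 66 @ $14 = $924
Oct 15, 73 sold [LIFO — newest first]: 73 @ $18 = $1,314
Total COGS = $2,766 + $924 + $1,314 = $5,004
Ending inventory: 74 @ $17 + 1 @ $16 + 1 @ $14 + 19 @ $18 + 367 @ $19 = $8,603
Check: goods available $13,607 = COGS $5,004 + ending $8,603

COGS = $5,004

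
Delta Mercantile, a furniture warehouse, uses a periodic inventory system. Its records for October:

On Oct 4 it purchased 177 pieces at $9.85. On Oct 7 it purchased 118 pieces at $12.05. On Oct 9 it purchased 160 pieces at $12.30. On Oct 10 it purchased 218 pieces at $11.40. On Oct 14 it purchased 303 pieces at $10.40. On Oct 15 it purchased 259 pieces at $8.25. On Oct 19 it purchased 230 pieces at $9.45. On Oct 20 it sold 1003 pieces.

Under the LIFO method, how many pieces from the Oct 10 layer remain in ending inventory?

Oct 20, 1003 sold [LIFO — newest first]: 230 @ $9.45 + 259 @ $8.25 + 303 @ $10.40 + 211 @ $11.40 = $9,866.85
Ending inventory: 177 @ $9.85 + 118 @ $12.05 + 160 @ $12.30 + 7 @ $11.40 = $5,213.15

7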